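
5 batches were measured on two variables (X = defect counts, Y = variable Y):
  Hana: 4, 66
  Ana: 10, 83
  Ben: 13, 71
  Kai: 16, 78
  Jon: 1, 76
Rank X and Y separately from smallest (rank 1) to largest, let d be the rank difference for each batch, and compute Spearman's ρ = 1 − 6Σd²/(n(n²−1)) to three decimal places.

0.300

Ranks of variable 1: 2, 3, 4, 5, 1
Ranks of variable 2: 1, 5, 2, 4, 3
d = r₁ − r₂: 1, -2, 2, 1, -2
d²: 1, 4, 4, 1, 4; Σd² = 14
ρ = 1 − 6·14/(5·24) = 1 − 84/120 = 0.300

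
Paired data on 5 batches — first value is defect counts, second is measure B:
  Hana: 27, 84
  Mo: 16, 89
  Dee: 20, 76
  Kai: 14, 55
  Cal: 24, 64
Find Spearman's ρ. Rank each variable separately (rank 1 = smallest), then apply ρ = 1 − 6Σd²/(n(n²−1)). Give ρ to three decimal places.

Ranks of variable 1: 5, 2, 3, 1, 4
Ranks of variable 2: 4, 5, 3, 1, 2
d = r₁ − r₂: 1, -3, 0, 0, 2
d²: 1, 9, 0, 0, 4; Σd² = 14
ρ = 1 − 6·14/(5·24) = 1 − 84/120 = 0.300

0.300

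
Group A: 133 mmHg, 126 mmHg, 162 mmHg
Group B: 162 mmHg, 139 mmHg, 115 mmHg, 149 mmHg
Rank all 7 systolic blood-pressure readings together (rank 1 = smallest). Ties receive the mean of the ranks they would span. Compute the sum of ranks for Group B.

Sorted (ascending): 115, 126, 133, 139, 149, 162, 162
The 2 values of 162 occupy positions 6–7 → average rank (6+7)/2 = 6.5.
Group B values → pooled ranks: 162→6.5, 139→4, 115→1, 149→5
Rank sum = 6.5 + 4 + 1 + 5 = 16.5

16.5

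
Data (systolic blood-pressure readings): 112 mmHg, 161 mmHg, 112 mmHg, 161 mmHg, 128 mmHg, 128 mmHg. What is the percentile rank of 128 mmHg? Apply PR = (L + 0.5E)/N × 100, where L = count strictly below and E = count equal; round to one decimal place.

50.0

N = 6.
Strictly below 128: 2. Equal to 128: 2.
PR = (2 + 0.5·2)/6 × 100 = 50.0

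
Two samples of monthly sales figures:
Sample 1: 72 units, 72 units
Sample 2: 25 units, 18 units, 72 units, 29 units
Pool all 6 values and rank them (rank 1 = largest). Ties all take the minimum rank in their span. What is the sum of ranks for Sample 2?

Sorted (descending): 72, 72, 72, 29, 25, 18
The 3 values of 72 occupy positions 1–3 → each gets rank 1.
Sample 2 values → pooled ranks: 25→5, 18→6, 72→1, 29→4
Rank sum = 5 + 6 + 1 + 4 = 16

16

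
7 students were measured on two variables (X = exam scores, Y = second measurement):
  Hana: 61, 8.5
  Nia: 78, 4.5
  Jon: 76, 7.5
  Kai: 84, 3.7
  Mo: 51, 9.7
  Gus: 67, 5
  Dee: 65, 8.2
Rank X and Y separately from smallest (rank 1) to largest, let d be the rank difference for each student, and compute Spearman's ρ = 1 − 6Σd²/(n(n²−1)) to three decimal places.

Ranks of variable 1: 2, 6, 5, 7, 1, 4, 3
Ranks of variable 2: 6, 2, 4, 1, 7, 3, 5
d = r₁ − r₂: -4, 4, 1, 6, -6, 1, -2
d²: 16, 16, 1, 36, 36, 1, 4; Σd² = 110
ρ = 1 − 6·110/(7·48) = 1 − 660/336 = -0.964

-0.964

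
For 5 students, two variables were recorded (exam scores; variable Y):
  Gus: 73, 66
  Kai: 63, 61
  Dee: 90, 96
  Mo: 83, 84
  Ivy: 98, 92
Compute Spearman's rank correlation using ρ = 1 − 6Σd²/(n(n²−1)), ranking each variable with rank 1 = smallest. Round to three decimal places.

0.900

Ranks of variable 1: 2, 1, 4, 3, 5
Ranks of variable 2: 2, 1, 5, 3, 4
d = r₁ − r₂: 0, 0, -1, 0, 1
d²: 0, 0, 1, 0, 1; Σd² = 2
ρ = 1 − 6·2/(5·24) = 1 − 12/120 = 0.900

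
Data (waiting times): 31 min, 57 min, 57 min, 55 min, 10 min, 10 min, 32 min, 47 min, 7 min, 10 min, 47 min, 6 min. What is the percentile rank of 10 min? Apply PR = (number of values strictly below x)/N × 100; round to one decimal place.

N = 12.
Strictly below 10: 2. Equal to 10: 3.
PR = 2/12 × 100 = 16.7

16.7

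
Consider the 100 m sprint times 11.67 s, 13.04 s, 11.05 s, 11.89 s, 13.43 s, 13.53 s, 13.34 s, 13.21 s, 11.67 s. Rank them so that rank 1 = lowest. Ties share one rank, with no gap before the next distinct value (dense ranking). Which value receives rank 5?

13.21

Sorted (ascending): 11.05, 11.67, 11.67, 11.89, 13.04, 13.21, 13.34, 13.43, 13.53
The 2 values of 11.67 share dense rank 2.
Remaining distinct values take the next consecutive integers.
Rank 5 → value 13.21.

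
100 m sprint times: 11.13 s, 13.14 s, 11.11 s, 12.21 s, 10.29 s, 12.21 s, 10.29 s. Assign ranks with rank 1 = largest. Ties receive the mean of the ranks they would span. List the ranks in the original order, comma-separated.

4, 1, 5, 2.5, 6.5, 2.5, 6.5

Sorted (descending): 13.14, 12.21, 12.21, 11.13, 11.11, 10.29, 10.29
The 2 values of 12.21 occupy positions 2–3 → average rank (2+3)/2 = 2.5.
The 2 values of 10.29 occupy positions 6–7 → average rank (6+7)/2 = 6.5.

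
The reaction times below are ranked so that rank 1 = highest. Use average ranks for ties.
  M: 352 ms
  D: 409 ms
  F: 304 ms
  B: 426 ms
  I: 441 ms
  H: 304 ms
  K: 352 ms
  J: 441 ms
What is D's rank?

4

Sorted (descending): 441, 441, 426, 409, 352, 352, 304, 304
The 2 values of 441 occupy positions 1–2 → average rank (1+2)/2 = 1.5.
The 2 values of 352 occupy positions 5–6 → average rank (5+6)/2 = 5.5.
The 2 values of 304 occupy positions 7–8 → average rank (7+8)/2 = 7.5.
D has value 409 ms → rank 4.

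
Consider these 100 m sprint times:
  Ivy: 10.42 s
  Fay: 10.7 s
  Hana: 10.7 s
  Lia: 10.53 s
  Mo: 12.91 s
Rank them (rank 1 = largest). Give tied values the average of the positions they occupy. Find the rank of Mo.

1

Sorted (descending): 12.91, 10.7, 10.7, 10.53, 10.42
The 2 values of 10.7 occupy positions 2–3 → average rank (2+3)/2 = 2.5.
Mo has value 12.91 s → rank 1.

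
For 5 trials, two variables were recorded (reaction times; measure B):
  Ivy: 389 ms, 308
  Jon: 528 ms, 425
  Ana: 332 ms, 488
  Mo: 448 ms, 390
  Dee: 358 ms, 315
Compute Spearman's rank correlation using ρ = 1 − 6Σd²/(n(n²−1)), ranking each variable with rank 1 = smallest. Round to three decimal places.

-0.100

Ranks of variable 1: 3, 5, 1, 4, 2
Ranks of variable 2: 1, 4, 5, 3, 2
d = r₁ − r₂: 2, 1, -4, 1, 0
d²: 4, 1, 16, 1, 0; Σd² = 22
ρ = 1 − 6·22/(5·24) = 1 − 132/120 = -0.100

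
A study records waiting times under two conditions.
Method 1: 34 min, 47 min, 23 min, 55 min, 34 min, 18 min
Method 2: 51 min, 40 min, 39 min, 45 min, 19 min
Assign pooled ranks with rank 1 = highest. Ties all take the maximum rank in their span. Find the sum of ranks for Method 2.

Sorted (descending): 55, 51, 47, 45, 40, 39, 34, 34, 23, 19, 18
The 2 values of 34 occupy positions 7–8 → each gets rank 8.
Method 2 values → pooled ranks: 51→2, 40→5, 39→6, 45→4, 19→10
Rank sum = 2 + 5 + 6 + 4 + 10 = 27

27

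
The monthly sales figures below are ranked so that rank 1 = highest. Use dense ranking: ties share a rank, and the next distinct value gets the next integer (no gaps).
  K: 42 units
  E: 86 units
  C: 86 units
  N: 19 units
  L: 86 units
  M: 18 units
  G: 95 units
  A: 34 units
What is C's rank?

2

Sorted (descending): 95, 86, 86, 86, 42, 34, 19, 18
The 3 values of 86 share dense rank 2.
Remaining distinct values take the next consecutive integers.
C has value 86 units → rank 2.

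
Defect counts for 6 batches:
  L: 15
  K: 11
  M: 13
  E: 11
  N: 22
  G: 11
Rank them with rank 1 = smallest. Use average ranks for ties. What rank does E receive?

2

Sorted (ascending): 11, 11, 11, 13, 15, 22
The 3 values of 11 occupy positions 1–3 → average rank 2.
E has value 11 → rank 2.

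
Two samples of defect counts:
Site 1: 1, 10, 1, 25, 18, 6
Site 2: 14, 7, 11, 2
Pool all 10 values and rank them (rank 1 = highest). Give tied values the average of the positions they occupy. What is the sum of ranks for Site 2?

21

Sorted (descending): 25, 18, 14, 11, 10, 7, 6, 2, 1, 1
The 2 values of 1 occupy positions 9–10 → average rank (9+10)/2 = 9.5.
Site 2 values → pooled ranks: 14→3, 7→6, 11→4, 2→8
Rank sum = 3 + 6 + 4 + 8 = 21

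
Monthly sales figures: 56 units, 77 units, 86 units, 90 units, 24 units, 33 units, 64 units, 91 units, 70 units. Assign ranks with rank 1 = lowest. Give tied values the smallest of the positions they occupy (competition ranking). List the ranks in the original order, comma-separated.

Sorted (ascending): 24, 33, 56, 64, 70, 77, 86, 90, 91
No ties — each value takes its position as its rank.

3, 6, 7, 8, 1, 2, 4, 9, 5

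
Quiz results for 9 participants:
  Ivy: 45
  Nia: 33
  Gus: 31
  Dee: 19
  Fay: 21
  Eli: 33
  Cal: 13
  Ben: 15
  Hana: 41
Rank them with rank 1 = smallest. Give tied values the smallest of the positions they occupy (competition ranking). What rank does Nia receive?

Sorted (ascending): 13, 15, 19, 21, 31, 33, 33, 41, 45
The 2 values of 33 occupy positions 6–7 → each gets rank 6.
Nia has value 33 → rank 6.

6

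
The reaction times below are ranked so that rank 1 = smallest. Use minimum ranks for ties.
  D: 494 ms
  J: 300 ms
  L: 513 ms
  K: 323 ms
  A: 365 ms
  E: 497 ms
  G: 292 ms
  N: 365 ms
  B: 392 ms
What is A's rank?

Sorted (ascending): 292, 300, 323, 365, 365, 392, 494, 497, 513
The 2 values of 365 occupy positions 4–5 → each gets rank 4.
A has value 365 ms → rank 4.

4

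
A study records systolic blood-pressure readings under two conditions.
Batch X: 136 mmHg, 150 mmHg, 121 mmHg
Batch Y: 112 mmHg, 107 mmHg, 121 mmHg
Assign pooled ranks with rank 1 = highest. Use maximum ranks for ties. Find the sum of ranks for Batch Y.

Sorted (descending): 150, 136, 121, 121, 112, 107
The 2 values of 121 occupy positions 3–4 → each gets rank 4.
Batch Y values → pooled ranks: 112→5, 107→6, 121→4
Rank sum = 5 + 6 + 4 = 15

15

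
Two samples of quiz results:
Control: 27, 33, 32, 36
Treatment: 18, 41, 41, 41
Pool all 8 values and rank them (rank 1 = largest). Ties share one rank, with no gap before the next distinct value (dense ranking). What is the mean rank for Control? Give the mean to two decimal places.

3.50

Sorted (descending): 41, 41, 41, 36, 33, 32, 27, 18
The 3 values of 41 share dense rank 1.
Remaining distinct values take the next consecutive integers.
Control values → pooled ranks: 27→5, 33→3, 32→4, 36→2
Mean rank = (5 + 3 + 4 + 2) / 4 = 3.50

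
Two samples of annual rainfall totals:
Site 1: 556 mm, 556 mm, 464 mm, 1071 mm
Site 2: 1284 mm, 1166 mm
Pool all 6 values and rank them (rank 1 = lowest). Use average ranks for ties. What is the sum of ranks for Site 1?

10

Sorted (ascending): 464, 556, 556, 1071, 1166, 1284
The 2 values of 556 occupy positions 2–3 → average rank (2+3)/2 = 2.5.
Site 1 values → pooled ranks: 556→2.5, 556→2.5, 464→1, 1071→4
Rank sum = 2.5 + 2.5 + 1 + 4 = 10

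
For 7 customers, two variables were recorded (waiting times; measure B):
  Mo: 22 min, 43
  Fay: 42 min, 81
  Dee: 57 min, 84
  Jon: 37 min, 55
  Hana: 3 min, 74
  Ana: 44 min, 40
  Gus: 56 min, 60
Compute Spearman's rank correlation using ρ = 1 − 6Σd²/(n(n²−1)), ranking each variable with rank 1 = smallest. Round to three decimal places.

0.286

Ranks of variable 1: 2, 4, 7, 3, 1, 5, 6
Ranks of variable 2: 2, 6, 7, 3, 5, 1, 4
d = r₁ − r₂: 0, -2, 0, 0, -4, 4, 2
d²: 0, 4, 0, 0, 16, 16, 4; Σd² = 40
ρ = 1 − 6·40/(7·48) = 1 − 240/336 = 0.286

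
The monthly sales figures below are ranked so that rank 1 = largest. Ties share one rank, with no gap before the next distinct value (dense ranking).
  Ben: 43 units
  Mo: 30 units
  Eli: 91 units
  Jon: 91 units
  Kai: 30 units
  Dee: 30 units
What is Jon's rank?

Sorted (descending): 91, 91, 43, 30, 30, 30
The 2 values of 91 share dense rank 1.
The 3 values of 30 share dense rank 3.
Remaining distinct values take the next consecutive integers.
Jon has value 91 units → rank 1.

1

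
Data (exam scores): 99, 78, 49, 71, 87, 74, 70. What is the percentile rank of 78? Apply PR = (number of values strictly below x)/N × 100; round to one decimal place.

N = 7.
Strictly below 78: 4. Equal to 78: 1.
PR = 4/7 × 100 = 57.1

57.1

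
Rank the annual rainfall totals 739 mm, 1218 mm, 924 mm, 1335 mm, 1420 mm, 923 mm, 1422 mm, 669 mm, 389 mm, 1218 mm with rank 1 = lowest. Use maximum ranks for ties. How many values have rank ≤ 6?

5

Sorted (ascending): 389, 669, 739, 923, 924, 1218, 1218, 1335, 1420, 1422
The 2 values of 1218 occupy positions 6–7 → each gets rank 7.
Ranks ≤ 6: {1, 2, 3, 4, 5} → 5 values.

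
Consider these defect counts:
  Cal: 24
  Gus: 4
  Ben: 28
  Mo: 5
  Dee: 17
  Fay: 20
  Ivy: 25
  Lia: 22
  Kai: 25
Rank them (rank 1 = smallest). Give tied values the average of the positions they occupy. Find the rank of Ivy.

Sorted (ascending): 4, 5, 17, 20, 22, 24, 25, 25, 28
The 2 values of 25 occupy positions 7–8 → average rank (7+8)/2 = 7.5.
Ivy has value 25 → rank 7.5.

7.5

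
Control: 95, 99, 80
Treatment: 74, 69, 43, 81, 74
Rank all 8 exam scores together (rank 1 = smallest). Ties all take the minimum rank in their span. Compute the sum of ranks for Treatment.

Sorted (ascending): 43, 69, 74, 74, 80, 81, 95, 99
The 2 values of 74 occupy positions 3–4 → each gets rank 3.
Treatment values → pooled ranks: 74→3, 69→2, 43→1, 81→6, 74→3
Rank sum = 3 + 2 + 1 + 6 + 3 = 15

15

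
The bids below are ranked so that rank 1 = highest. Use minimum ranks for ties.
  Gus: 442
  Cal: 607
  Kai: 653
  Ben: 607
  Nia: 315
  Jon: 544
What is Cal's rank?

Sorted (descending): 653, 607, 607, 544, 442, 315
The 2 values of 607 occupy positions 2–3 → each gets rank 2.
Cal has value 607 → rank 2.

2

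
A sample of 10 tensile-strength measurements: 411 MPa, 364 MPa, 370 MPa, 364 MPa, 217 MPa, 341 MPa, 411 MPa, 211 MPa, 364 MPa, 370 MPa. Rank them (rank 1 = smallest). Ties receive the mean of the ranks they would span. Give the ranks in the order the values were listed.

Sorted (ascending): 211, 217, 341, 364, 364, 364, 370, 370, 411, 411
The 3 values of 364 occupy positions 4–6 → average rank 5.
The 2 values of 370 occupy positions 7–8 → average rank (7+8)/2 = 7.5.
The 2 values of 411 occupy positions 9–10 → average rank (9+10)/2 = 9.5.

9.5, 5, 7.5, 5, 2, 3, 9.5, 1, 5, 7.5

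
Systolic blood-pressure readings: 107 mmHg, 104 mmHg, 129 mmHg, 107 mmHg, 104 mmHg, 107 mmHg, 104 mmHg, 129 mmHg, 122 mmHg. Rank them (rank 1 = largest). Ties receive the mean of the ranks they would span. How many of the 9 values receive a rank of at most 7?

Sorted (descending): 129, 129, 122, 107, 107, 107, 104, 104, 104
The 2 values of 129 occupy positions 1–2 → average rank (1+2)/2 = 1.5.
The 3 values of 107 occupy positions 4–6 → average rank 5.
The 3 values of 104 occupy positions 7–9 → average rank 8.
Ranks ≤ 7: {1.5, 1.5, 3, 5, 5, 5} → 6 values.

6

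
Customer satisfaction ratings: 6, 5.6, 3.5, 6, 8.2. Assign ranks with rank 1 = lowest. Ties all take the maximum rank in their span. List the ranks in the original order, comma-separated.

4, 2, 1, 4, 5

Sorted (ascending): 3.5, 5.6, 6, 6, 8.2
The 2 values of 6 occupy positions 3–4 → each gets rank 4.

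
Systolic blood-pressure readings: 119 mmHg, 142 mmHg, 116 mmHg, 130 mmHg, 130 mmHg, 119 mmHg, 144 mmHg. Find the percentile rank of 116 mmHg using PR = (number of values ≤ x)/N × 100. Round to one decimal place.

N = 7.
Strictly below 116: 0. Equal to 116: 1.
PR = 1/7 × 100 = 14.3

14.3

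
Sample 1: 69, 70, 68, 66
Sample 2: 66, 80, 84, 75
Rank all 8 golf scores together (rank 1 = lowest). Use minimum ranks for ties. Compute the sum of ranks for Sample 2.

22

Sorted (ascending): 66, 66, 68, 69, 70, 75, 80, 84
The 2 values of 66 occupy positions 1–2 → each gets rank 1.
Sample 2 values → pooled ranks: 66→1, 80→7, 84→8, 75→6
Rank sum = 1 + 7 + 8 + 6 = 22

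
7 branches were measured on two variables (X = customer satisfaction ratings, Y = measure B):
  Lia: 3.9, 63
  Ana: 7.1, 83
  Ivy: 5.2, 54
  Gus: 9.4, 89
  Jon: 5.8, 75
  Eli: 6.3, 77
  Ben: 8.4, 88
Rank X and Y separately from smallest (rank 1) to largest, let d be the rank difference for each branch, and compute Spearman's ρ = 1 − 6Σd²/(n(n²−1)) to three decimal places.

0.964

Ranks of variable 1: 1, 5, 2, 7, 3, 4, 6
Ranks of variable 2: 2, 5, 1, 7, 3, 4, 6
d = r₁ − r₂: -1, 0, 1, 0, 0, 0, 0
d²: 1, 0, 1, 0, 0, 0, 0; Σd² = 2
ρ = 1 − 6·2/(7·48) = 1 − 12/336 = 0.964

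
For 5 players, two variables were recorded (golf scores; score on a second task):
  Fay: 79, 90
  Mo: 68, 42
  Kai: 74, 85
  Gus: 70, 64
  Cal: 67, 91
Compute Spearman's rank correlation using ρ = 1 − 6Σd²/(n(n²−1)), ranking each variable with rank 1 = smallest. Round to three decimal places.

0.000

Ranks of variable 1: 5, 2, 4, 3, 1
Ranks of variable 2: 4, 1, 3, 2, 5
d = r₁ − r₂: 1, 1, 1, 1, -4
d²: 1, 1, 1, 1, 16; Σd² = 20
ρ = 1 − 6·20/(5·24) = 1 − 120/120 = 0.000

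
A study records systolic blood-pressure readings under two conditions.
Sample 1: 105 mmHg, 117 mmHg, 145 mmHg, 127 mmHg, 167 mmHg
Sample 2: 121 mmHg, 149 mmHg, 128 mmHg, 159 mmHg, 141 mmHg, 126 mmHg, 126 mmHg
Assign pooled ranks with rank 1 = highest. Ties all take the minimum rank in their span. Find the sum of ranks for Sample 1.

Sorted (descending): 167, 159, 149, 145, 141, 128, 127, 126, 126, 121, 117, 105
The 2 values of 126 occupy positions 8–9 → each gets rank 8.
Sample 1 values → pooled ranks: 105→12, 117→11, 145→4, 127→7, 167→1
Rank sum = 12 + 11 + 4 + 7 + 1 = 35

35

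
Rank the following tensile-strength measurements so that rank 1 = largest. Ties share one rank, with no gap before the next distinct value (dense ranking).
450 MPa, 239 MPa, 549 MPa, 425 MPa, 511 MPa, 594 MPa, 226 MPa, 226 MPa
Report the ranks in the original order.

Sorted (descending): 594, 549, 511, 450, 425, 239, 226, 226
The 2 values of 226 share dense rank 7.
Remaining distinct values take the next consecutive integers.

4, 6, 2, 5, 3, 1, 7, 7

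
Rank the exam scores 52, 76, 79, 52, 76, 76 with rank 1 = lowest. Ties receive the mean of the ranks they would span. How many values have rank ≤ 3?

Sorted (ascending): 52, 52, 76, 76, 76, 79
The 2 values of 52 occupy positions 1–2 → average rank (1+2)/2 = 1.5.
The 3 values of 76 occupy positions 3–5 → average rank 4.
Ranks ≤ 3: {1.5, 1.5} → 2 values.

2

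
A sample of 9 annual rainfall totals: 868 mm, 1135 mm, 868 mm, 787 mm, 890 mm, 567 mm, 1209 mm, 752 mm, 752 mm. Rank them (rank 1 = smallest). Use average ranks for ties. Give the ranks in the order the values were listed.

Sorted (ascending): 567, 752, 752, 787, 868, 868, 890, 1135, 1209
The 2 values of 752 occupy positions 2–3 → average rank (2+3)/2 = 2.5.
The 2 values of 868 occupy positions 5–6 → average rank (5+6)/2 = 5.5.

5.5, 8, 5.5, 4, 7, 1, 9, 2.5, 2.5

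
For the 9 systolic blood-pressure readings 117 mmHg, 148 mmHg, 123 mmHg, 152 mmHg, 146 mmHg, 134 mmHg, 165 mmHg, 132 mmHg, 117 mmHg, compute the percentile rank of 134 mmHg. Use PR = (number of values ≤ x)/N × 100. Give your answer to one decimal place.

N = 9.
Strictly below 134: 4. Equal to 134: 1.
PR = 5/9 × 100 = 55.6

55.6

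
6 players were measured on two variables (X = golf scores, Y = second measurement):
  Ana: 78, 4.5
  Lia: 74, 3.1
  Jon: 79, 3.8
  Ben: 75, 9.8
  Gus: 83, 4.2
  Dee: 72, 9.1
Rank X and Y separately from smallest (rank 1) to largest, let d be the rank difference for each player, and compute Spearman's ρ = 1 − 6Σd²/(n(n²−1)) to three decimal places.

-0.257

Ranks of variable 1: 4, 2, 5, 3, 6, 1
Ranks of variable 2: 4, 1, 2, 6, 3, 5
d = r₁ − r₂: 0, 1, 3, -3, 3, -4
d²: 0, 1, 9, 9, 9, 16; Σd² = 44
ρ = 1 − 6·44/(6·35) = 1 − 264/210 = -0.257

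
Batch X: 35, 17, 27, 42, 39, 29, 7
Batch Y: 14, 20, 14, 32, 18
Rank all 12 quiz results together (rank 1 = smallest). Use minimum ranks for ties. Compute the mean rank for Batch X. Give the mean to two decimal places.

Sorted (ascending): 7, 14, 14, 17, 18, 20, 27, 29, 32, 35, 39, 42
The 2 values of 14 occupy positions 2–3 → each gets rank 2.
Batch X values → pooled ranks: 35→10, 17→4, 27→7, 42→12, 39→11, 29→8, 7→1
Mean rank = (10 + 4 + 7 + 12 + 11 + 8 + 1) / 7 = 7.57

7.57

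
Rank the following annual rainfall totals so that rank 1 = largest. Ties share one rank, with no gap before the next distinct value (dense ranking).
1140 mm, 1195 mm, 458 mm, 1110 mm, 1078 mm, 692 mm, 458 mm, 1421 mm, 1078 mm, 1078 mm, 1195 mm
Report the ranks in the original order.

3, 2, 7, 4, 5, 6, 7, 1, 5, 5, 2

Sorted (descending): 1421, 1195, 1195, 1140, 1110, 1078, 1078, 1078, 692, 458, 458
The 2 values of 1195 share dense rank 2.
The 3 values of 1078 share dense rank 5.
The 2 values of 458 share dense rank 7.
Remaining distinct values take the next consecutive integers.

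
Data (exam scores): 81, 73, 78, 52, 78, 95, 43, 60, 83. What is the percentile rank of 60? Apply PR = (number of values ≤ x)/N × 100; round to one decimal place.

33.3

N = 9.
Strictly below 60: 2. Equal to 60: 1.
PR = 3/9 × 100 = 33.3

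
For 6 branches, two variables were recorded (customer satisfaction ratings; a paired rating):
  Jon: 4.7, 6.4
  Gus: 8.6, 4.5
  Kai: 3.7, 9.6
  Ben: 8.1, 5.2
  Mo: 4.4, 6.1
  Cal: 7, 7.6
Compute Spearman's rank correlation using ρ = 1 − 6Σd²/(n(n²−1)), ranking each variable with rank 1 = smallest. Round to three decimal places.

-0.771

Ranks of variable 1: 3, 6, 1, 5, 2, 4
Ranks of variable 2: 4, 1, 6, 2, 3, 5
d = r₁ − r₂: -1, 5, -5, 3, -1, -1
d²: 1, 25, 25, 9, 1, 1; Σd² = 62
ρ = 1 − 6·62/(6·35) = 1 − 372/210 = -0.771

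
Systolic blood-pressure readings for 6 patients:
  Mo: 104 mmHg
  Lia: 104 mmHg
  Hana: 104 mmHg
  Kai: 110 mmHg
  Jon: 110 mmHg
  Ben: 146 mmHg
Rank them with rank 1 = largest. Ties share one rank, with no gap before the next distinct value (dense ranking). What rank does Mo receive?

3

Sorted (descending): 146, 110, 110, 104, 104, 104
The 2 values of 110 share dense rank 2.
The 3 values of 104 share dense rank 3.
Remaining distinct values take the next consecutive integers.
Mo has value 104 mmHg → rank 3.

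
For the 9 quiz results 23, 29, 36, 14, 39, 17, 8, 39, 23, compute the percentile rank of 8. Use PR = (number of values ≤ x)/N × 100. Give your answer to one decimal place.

11.1

N = 9.
Strictly below 8: 0. Equal to 8: 1.
PR = 1/9 × 100 = 11.1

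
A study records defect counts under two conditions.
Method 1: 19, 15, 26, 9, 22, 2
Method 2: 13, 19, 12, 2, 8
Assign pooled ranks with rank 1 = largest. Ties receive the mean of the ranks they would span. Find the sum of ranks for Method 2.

Sorted (descending): 26, 22, 19, 19, 15, 13, 12, 9, 8, 2, 2
The 2 values of 19 occupy positions 3–4 → average rank (3+4)/2 = 3.5.
The 2 values of 2 occupy positions 10–11 → average rank (10+11)/2 = 10.5.
Method 2 values → pooled ranks: 13→6, 19→3.5, 12→7, 2→10.5, 8→9
Rank sum = 6 + 3.5 + 7 + 10.5 + 9 = 36

36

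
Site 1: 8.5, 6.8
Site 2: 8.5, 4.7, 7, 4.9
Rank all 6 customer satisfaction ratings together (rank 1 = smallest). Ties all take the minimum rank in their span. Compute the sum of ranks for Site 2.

Sorted (ascending): 4.7, 4.9, 6.8, 7, 8.5, 8.5
The 2 values of 8.5 occupy positions 5–6 → each gets rank 5.
Site 2 values → pooled ranks: 8.5→5, 4.7→1, 7→4, 4.9→2
Rank sum = 5 + 1 + 4 + 2 = 12

12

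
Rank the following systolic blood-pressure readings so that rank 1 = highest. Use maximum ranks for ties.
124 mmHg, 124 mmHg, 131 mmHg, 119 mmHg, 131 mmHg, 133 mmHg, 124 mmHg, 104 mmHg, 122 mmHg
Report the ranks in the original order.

Sorted (descending): 133, 131, 131, 124, 124, 124, 122, 119, 104
The 2 values of 131 occupy positions 2–3 → each gets rank 3.
The 3 values of 124 occupy positions 4–6 → each gets rank 6.

6, 6, 3, 8, 3, 1, 6, 9, 7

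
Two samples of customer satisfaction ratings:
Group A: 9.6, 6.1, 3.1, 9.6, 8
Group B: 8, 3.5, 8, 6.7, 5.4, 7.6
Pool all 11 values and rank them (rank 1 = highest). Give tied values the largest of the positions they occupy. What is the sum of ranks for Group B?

Sorted (descending): 9.6, 9.6, 8, 8, 8, 7.6, 6.7, 6.1, 5.4, 3.5, 3.1
The 2 values of 9.6 occupy positions 1–2 → each gets rank 2.
The 3 values of 8 occupy positions 3–5 → each gets rank 5.
Group B values → pooled ranks: 8→5, 3.5→10, 8→5, 6.7→7, 5.4→9, 7.6→6
Rank sum = 5 + 10 + 5 + 7 + 9 + 6 = 42

42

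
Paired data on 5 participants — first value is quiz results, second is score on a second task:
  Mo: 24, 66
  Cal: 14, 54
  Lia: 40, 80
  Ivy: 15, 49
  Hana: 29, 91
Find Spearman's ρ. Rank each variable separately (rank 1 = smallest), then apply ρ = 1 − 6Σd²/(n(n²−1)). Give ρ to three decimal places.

Ranks of variable 1: 3, 1, 5, 2, 4
Ranks of variable 2: 3, 2, 4, 1, 5
d = r₁ − r₂: 0, -1, 1, 1, -1
d²: 0, 1, 1, 1, 1; Σd² = 4
ρ = 1 − 6·4/(5·24) = 1 − 24/120 = 0.800

0.800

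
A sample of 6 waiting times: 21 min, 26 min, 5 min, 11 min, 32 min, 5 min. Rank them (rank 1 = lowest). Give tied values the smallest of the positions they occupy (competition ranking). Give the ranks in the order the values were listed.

4, 5, 1, 3, 6, 1

Sorted (ascending): 5, 5, 11, 21, 26, 32
The 2 values of 5 occupy positions 1–2 → each gets rank 1.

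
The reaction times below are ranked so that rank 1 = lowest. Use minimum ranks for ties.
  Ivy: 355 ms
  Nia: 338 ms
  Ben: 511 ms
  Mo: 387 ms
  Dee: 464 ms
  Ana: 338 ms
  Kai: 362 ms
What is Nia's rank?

Sorted (ascending): 338, 338, 355, 362, 387, 464, 511
The 2 values of 338 occupy positions 1–2 → each gets rank 1.
Nia has value 338 ms → rank 1.

1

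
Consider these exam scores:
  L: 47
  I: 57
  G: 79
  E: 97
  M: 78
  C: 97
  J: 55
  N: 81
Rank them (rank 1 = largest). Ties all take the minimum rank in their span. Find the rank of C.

1

Sorted (descending): 97, 97, 81, 79, 78, 57, 55, 47
The 2 values of 97 occupy positions 1–2 → each gets rank 1.
C has value 97 → rank 1.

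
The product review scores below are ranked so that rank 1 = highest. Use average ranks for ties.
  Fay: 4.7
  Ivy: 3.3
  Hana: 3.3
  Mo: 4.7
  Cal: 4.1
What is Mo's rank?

Sorted (descending): 4.7, 4.7, 4.1, 3.3, 3.3
The 2 values of 4.7 occupy positions 1–2 → average rank (1+2)/2 = 1.5.
The 2 values of 3.3 occupy positions 4–5 → average rank (4+5)/2 = 4.5.
Mo has value 4.7 → rank 1.5.

1.5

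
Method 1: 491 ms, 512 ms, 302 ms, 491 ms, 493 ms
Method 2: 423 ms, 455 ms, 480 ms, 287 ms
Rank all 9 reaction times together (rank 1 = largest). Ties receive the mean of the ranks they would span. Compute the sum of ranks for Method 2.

Sorted (descending): 512, 493, 491, 491, 480, 455, 423, 302, 287
The 2 values of 491 occupy positions 3–4 → average rank (3+4)/2 = 3.5.
Method 2 values → pooled ranks: 423→7, 455→6, 480→5, 287→9
Rank sum = 7 + 6 + 5 + 9 = 27

27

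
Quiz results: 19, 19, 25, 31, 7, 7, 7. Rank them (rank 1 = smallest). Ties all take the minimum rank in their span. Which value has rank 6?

25

Sorted (ascending): 7, 7, 7, 19, 19, 25, 31
The 3 values of 7 occupy positions 1–3 → each gets rank 1.
The 2 values of 19 occupy positions 4–5 → each gets rank 4.
Rank 6 → value 25.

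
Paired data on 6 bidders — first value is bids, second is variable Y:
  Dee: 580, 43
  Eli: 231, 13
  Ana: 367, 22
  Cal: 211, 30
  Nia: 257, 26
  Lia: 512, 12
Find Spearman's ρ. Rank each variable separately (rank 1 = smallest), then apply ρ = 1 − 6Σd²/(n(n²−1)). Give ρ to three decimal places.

0.029

Ranks of variable 1: 6, 2, 4, 1, 3, 5
Ranks of variable 2: 6, 2, 3, 5, 4, 1
d = r₁ − r₂: 0, 0, 1, -4, -1, 4
d²: 0, 0, 1, 16, 1, 16; Σd² = 34
ρ = 1 − 6·34/(6·35) = 1 − 204/210 = 0.029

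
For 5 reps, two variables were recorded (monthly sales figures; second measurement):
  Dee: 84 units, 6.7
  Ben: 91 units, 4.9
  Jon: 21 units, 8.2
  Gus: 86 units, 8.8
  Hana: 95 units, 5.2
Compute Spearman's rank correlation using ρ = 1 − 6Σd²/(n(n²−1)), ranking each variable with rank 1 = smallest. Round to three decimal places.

-0.600

Ranks of variable 1: 2, 4, 1, 3, 5
Ranks of variable 2: 3, 1, 4, 5, 2
d = r₁ − r₂: -1, 3, -3, -2, 3
d²: 1, 9, 9, 4, 9; Σd² = 32
ρ = 1 − 6·32/(5·24) = 1 − 192/120 = -0.600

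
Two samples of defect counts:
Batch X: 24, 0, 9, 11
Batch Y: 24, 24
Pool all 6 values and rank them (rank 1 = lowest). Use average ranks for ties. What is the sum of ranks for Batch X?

Sorted (ascending): 0, 9, 11, 24, 24, 24
The 3 values of 24 occupy positions 4–6 → average rank 5.
Batch X values → pooled ranks: 24→5, 0→1, 9→2, 11→3
Rank sum = 5 + 1 + 2 + 3 = 11

11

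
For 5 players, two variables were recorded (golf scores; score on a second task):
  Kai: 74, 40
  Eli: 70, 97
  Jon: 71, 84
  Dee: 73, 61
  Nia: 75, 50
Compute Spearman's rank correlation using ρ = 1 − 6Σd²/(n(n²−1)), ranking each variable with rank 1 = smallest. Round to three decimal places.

-0.900

Ranks of variable 1: 4, 1, 2, 3, 5
Ranks of variable 2: 1, 5, 4, 3, 2
d = r₁ − r₂: 3, -4, -2, 0, 3
d²: 9, 16, 4, 0, 9; Σd² = 38
ρ = 1 − 6·38/(5·24) = 1 − 228/120 = -0.900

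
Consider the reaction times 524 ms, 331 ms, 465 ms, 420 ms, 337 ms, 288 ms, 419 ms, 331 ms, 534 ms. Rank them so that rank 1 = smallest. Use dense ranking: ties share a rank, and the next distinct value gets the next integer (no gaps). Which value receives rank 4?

419

Sorted (ascending): 288, 331, 331, 337, 419, 420, 465, 524, 534
The 2 values of 331 share dense rank 2.
Remaining distinct values take the next consecutive integers.
Rank 4 → value 419.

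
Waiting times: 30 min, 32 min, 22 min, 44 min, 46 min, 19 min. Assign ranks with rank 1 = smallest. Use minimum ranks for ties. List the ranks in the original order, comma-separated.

Sorted (ascending): 19, 22, 30, 32, 44, 46
No ties — each value takes its position as its rank.

3, 4, 2, 5, 6, 1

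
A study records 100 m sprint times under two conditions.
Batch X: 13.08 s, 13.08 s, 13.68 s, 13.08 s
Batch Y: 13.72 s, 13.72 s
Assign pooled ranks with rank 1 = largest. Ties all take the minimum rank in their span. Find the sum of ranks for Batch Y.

2

Sorted (descending): 13.72, 13.72, 13.68, 13.08, 13.08, 13.08
The 2 values of 13.72 occupy positions 1–2 → each gets rank 1.
The 3 values of 13.08 occupy positions 4–6 → each gets rank 4.
Batch Y values → pooled ranks: 13.72→1, 13.72→1
Rank sum = 1 + 1 = 2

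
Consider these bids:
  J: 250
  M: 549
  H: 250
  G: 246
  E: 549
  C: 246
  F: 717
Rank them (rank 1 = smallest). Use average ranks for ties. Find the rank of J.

3.5

Sorted (ascending): 246, 246, 250, 250, 549, 549, 717
The 2 values of 246 occupy positions 1–2 → average rank (1+2)/2 = 1.5.
The 2 values of 250 occupy positions 3–4 → average rank (3+4)/2 = 3.5.
The 2 values of 549 occupy positions 5–6 → average rank (5+6)/2 = 5.5.
J has value 250 → rank 3.5.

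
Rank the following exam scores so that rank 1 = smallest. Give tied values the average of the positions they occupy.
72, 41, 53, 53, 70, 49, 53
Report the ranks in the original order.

7, 1, 4, 4, 6, 2, 4

Sorted (ascending): 41, 49, 53, 53, 53, 70, 72
The 3 values of 53 occupy positions 3–5 → average rank 4.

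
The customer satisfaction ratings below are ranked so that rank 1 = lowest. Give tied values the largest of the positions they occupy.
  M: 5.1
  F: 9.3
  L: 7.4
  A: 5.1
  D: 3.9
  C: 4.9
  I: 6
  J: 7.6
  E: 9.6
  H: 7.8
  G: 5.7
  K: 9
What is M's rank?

Sorted (ascending): 3.9, 4.9, 5.1, 5.1, 5.7, 6, 7.4, 7.6, 7.8, 9, 9.3, 9.6
The 2 values of 5.1 occupy positions 3–4 → each gets rank 4.
M has value 5.1 → rank 4.

4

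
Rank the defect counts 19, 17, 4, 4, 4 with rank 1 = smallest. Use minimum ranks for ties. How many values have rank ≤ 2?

Sorted (ascending): 4, 4, 4, 17, 19
The 3 values of 4 occupy positions 1–3 → each gets rank 1.
Ranks ≤ 2: {1, 1, 1} → 3 values.

3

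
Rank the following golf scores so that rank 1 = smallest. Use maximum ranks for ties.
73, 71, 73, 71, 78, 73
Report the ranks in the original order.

Sorted (ascending): 71, 71, 73, 73, 73, 78
The 2 values of 71 occupy positions 1–2 → each gets rank 2.
The 3 values of 73 occupy positions 3–5 → each gets rank 5.

5, 2, 5, 2, 6, 5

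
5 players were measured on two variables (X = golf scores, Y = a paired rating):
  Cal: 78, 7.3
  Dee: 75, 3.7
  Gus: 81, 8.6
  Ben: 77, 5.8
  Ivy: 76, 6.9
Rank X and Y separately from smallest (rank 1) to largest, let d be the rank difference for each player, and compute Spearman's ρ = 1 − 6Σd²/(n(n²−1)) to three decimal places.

Ranks of variable 1: 4, 1, 5, 3, 2
Ranks of variable 2: 4, 1, 5, 2, 3
d = r₁ − r₂: 0, 0, 0, 1, -1
d²: 0, 0, 0, 1, 1; Σd² = 2
ρ = 1 − 6·2/(5·24) = 1 − 12/120 = 0.900

0.900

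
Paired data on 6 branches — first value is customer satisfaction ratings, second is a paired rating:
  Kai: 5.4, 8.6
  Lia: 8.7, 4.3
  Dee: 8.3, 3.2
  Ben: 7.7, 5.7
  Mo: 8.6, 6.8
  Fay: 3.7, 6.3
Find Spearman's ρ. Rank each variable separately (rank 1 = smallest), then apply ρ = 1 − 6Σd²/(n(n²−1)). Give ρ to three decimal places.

Ranks of variable 1: 2, 6, 4, 3, 5, 1
Ranks of variable 2: 6, 2, 1, 3, 5, 4
d = r₁ − r₂: -4, 4, 3, 0, 0, -3
d²: 16, 16, 9, 0, 0, 9; Σd² = 50
ρ = 1 − 6·50/(6·35) = 1 − 300/210 = -0.429

-0.429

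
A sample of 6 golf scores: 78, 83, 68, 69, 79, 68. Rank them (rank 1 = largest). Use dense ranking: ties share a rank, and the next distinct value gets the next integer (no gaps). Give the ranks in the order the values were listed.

Sorted (descending): 83, 79, 78, 69, 68, 68
The 2 values of 68 share dense rank 5.
Remaining distinct values take the next consecutive integers.

3, 1, 5, 4, 2, 5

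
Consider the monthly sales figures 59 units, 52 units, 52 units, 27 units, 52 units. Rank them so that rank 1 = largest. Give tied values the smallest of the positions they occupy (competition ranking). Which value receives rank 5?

27

Sorted (descending): 59, 52, 52, 52, 27
The 3 values of 52 occupy positions 2–4 → each gets rank 2.
Rank 5 → value 27.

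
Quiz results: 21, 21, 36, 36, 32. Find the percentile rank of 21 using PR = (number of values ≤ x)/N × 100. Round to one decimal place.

40.0

N = 5.
Strictly below 21: 0. Equal to 21: 2.
PR = 2/5 × 100 = 40.0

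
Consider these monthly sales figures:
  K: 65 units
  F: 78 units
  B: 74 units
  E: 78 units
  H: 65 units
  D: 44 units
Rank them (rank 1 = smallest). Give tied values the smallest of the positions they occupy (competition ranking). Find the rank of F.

5

Sorted (ascending): 44, 65, 65, 74, 78, 78
The 2 values of 65 occupy positions 2–3 → each gets rank 2.
The 2 values of 78 occupy positions 5–6 → each gets rank 5.
F has value 78 units → rank 5.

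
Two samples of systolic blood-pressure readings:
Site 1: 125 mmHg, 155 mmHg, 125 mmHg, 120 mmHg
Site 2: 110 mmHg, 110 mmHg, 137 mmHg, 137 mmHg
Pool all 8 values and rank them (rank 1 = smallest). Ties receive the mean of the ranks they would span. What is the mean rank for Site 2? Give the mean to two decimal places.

4.00

Sorted (ascending): 110, 110, 120, 125, 125, 137, 137, 155
The 2 values of 110 occupy positions 1–2 → average rank (1+2)/2 = 1.5.
The 2 values of 125 occupy positions 4–5 → average rank (4+5)/2 = 4.5.
The 2 values of 137 occupy positions 6–7 → average rank (6+7)/2 = 6.5.
Site 2 values → pooled ranks: 110→1.5, 110→1.5, 137→6.5, 137→6.5
Mean rank = (1.5 + 1.5 + 6.5 + 6.5) / 4 = 4.00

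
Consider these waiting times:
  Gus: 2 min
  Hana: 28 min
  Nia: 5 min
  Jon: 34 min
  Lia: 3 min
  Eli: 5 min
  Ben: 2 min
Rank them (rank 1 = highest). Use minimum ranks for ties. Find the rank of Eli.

3

Sorted (descending): 34, 28, 5, 5, 3, 2, 2
The 2 values of 5 occupy positions 3–4 → each gets rank 3.
The 2 values of 2 occupy positions 6–7 → each gets rank 6.
Eli has value 5 min → rank 3.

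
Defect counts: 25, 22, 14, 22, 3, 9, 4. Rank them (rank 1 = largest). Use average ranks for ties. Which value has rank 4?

14

Sorted (descending): 25, 22, 22, 14, 9, 4, 3
The 2 values of 22 occupy positions 2–3 → average rank (2+3)/2 = 2.5.
Rank 4 → value 14.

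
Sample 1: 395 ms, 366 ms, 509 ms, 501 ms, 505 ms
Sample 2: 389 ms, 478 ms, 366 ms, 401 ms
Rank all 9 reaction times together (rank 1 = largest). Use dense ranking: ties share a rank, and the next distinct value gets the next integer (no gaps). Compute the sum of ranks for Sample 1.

20

Sorted (descending): 509, 505, 501, 478, 401, 395, 389, 366, 366
The 2 values of 366 share dense rank 8.
Remaining distinct values take the next consecutive integers.
Sample 1 values → pooled ranks: 395→6, 366→8, 509→1, 501→3, 505→2
Rank sum = 6 + 8 + 1 + 3 + 2 = 20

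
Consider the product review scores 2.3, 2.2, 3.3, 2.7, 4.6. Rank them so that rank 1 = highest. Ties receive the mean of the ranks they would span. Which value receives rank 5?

2.2

Sorted (descending): 4.6, 3.3, 2.7, 2.3, 2.2
No ties — each value takes its position as its rank.
Rank 5 → value 2.2.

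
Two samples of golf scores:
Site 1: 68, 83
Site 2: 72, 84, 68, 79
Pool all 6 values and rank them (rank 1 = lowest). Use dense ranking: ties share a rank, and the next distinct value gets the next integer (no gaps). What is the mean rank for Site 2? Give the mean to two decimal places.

2.75

Sorted (ascending): 68, 68, 72, 79, 83, 84
The 2 values of 68 share dense rank 1.
Remaining distinct values take the next consecutive integers.
Site 2 values → pooled ranks: 72→2, 84→5, 68→1, 79→3
Mean rank = (2 + 5 + 1 + 3) / 4 = 2.75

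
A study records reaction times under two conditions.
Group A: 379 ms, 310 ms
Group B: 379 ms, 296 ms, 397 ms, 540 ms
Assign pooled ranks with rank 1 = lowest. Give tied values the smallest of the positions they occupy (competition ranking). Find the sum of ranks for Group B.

Sorted (ascending): 296, 310, 379, 379, 397, 540
The 2 values of 379 occupy positions 3–4 → each gets rank 3.
Group B values → pooled ranks: 379→3, 296→1, 397→5, 540→6
Rank sum = 3 + 1 + 5 + 6 = 15

15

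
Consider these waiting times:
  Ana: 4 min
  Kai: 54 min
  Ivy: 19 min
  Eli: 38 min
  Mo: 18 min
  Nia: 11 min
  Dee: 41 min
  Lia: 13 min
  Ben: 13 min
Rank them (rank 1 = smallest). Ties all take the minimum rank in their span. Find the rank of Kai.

Sorted (ascending): 4, 11, 13, 13, 18, 19, 38, 41, 54
The 2 values of 13 occupy positions 3–4 → each gets rank 3.
Kai has value 54 min → rank 9.

9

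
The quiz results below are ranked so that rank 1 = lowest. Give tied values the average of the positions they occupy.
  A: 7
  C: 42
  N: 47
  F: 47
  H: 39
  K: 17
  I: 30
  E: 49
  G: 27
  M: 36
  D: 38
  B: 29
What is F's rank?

10.5

Sorted (ascending): 7, 17, 27, 29, 30, 36, 38, 39, 42, 47, 47, 49
The 2 values of 47 occupy positions 10–11 → average rank (10+11)/2 = 10.5.
F has value 47 → rank 10.5.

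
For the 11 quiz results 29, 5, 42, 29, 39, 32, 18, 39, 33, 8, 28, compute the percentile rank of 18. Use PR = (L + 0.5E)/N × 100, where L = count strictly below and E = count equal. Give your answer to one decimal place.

N = 11.
Strictly below 18: 2. Equal to 18: 1.
PR = (2 + 0.5·1)/11 × 100 = 22.7

22.7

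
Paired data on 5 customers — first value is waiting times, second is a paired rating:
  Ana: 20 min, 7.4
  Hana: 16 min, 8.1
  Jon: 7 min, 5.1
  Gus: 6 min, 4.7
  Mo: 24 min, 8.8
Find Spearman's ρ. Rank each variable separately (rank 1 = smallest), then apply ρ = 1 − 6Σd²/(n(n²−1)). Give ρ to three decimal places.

Ranks of variable 1: 4, 3, 2, 1, 5
Ranks of variable 2: 3, 4, 2, 1, 5
d = r₁ − r₂: 1, -1, 0, 0, 0
d²: 1, 1, 0, 0, 0; Σd² = 2
ρ = 1 − 6·2/(5·24) = 1 − 12/120 = 0.900

0.900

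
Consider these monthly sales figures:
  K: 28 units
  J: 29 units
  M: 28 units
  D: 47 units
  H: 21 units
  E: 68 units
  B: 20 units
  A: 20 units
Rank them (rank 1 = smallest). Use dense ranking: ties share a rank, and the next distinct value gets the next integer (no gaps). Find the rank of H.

2

Sorted (ascending): 20, 20, 21, 28, 28, 29, 47, 68
The 2 values of 20 share dense rank 1.
The 2 values of 28 share dense rank 3.
Remaining distinct values take the next consecutive integers.
H has value 21 units → rank 2.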